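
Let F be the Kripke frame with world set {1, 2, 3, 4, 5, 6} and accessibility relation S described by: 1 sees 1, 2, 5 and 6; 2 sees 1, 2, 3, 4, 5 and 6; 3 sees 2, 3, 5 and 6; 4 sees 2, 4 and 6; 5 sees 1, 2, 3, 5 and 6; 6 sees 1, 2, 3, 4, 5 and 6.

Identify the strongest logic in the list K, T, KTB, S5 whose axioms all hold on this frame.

KTB

Reflexive (axiom T): yes — every world is S-related to itself.
Symmetric (axiom B): yes — every pair in S has its reverse in S.
Euclidean (axiom 5): no — 2 S 1 and 2 S 3, but not 1 S 3.
So F validates K, T, KTB; S5 would additionally require S to be Euclidean. The strongest is KTB.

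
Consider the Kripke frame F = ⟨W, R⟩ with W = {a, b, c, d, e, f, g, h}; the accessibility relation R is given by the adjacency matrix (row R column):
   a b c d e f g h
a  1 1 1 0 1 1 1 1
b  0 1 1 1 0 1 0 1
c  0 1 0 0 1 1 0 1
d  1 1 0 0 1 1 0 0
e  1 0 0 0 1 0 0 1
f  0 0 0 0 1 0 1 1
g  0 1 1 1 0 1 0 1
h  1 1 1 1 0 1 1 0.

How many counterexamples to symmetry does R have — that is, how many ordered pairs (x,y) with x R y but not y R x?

Enumerating: (a,b), (a,c), (a,f), (a,g), (b,f), (c,e), (c,f), (d,a), (d,e), (d,f), (e,h), (f,e), (g,b), (g,c), (g,d), (h,d).

16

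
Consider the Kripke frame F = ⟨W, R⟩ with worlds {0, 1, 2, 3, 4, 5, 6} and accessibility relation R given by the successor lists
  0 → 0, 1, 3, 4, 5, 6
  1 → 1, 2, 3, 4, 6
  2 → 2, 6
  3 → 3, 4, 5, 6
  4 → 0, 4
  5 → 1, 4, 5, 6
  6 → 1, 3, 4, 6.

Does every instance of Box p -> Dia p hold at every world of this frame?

Yes

Axiom D corresponds to the accessibility relation being serial.
Serial: yes — every world has a successor (e.g. 0 R 0).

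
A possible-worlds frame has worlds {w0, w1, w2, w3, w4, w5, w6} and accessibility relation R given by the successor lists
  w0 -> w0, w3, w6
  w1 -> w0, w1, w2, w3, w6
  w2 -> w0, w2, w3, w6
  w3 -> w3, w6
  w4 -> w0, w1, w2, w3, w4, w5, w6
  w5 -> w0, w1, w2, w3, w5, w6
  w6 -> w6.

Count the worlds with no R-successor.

R is serial; there are no such worlds.

0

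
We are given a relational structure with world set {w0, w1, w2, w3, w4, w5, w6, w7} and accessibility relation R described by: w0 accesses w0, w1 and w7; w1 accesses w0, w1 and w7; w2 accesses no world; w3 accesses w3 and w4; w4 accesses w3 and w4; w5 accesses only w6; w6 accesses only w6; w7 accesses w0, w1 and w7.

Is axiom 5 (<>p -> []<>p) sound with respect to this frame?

The schema 5 characterises exactly the Euclidean frames.
Euclidean: yes — any two successors of a common world are R-related.

Yes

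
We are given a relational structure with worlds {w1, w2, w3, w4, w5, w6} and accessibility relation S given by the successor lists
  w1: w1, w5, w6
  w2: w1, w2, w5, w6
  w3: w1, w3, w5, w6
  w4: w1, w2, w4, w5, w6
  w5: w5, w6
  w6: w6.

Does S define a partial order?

Reflexive: yes — every world is S-related to itself.
Transitive: yes — every two-step S-path is closed by a direct edge.
Antisymmetric: yes — no distinct pair is related both ways.
So S is a partial order.

Yes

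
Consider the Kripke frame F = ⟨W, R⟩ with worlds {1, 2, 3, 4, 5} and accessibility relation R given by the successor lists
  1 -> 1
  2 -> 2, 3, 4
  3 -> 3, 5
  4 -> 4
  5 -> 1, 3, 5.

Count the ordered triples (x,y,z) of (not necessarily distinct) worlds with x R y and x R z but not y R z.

7

Enumerating: (2,3,2), (2,3,4), (2,4,2), (2,4,3), (5,1,3), (5,1,5), (5,3,1).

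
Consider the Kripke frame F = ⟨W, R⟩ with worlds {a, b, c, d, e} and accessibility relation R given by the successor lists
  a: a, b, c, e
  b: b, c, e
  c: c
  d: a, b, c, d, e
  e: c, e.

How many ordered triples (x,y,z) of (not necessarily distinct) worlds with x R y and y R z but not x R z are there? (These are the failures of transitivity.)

R is transitive; there are no such tuples.

0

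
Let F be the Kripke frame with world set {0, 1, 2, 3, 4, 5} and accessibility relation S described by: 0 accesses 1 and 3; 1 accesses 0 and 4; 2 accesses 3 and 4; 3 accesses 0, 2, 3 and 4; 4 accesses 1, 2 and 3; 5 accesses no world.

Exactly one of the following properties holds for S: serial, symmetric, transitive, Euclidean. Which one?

symmetric

Serial: no — 5 has no S-successor.
Symmetric: yes — every pair in S has its reverse in S.
Transitive: no — 0 S 1 and 1 S 4, but not 0 S 4.
Euclidean: no — 0 S 1 and 0 S 3, but not 1 S 3.
Only symmetric holds.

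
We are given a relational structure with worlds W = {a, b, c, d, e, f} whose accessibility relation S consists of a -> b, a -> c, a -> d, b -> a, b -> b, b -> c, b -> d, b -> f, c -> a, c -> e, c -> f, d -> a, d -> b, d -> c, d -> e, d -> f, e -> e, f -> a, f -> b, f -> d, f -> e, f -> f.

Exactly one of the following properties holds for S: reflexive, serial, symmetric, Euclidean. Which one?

Reflexive: no — a is not related to itself.
Serial: yes — every world has a successor (e.g. a S b).
Symmetric: no — b S c but not c S b.
Euclidean: no — a S c and a S b, but not c S b.
Only serial holds.

serial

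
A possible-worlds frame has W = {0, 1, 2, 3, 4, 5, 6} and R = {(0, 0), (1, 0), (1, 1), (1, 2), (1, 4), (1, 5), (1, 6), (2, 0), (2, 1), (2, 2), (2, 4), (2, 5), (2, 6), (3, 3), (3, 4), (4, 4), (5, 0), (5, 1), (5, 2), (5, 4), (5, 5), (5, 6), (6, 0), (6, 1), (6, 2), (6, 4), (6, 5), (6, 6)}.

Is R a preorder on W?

Reflexive: yes — every world is R-related to itself.
Transitive: yes — every two-step R-path is closed by a direct edge.
So R is a preorder.

Yes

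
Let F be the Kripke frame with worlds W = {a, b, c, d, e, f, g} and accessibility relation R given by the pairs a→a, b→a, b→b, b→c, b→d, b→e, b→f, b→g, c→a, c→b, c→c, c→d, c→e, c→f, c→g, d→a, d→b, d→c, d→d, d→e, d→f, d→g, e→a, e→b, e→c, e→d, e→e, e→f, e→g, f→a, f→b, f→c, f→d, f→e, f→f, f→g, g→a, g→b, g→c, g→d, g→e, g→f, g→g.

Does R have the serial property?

Yes

Serial: yes — every world has a successor (e.g. a R a).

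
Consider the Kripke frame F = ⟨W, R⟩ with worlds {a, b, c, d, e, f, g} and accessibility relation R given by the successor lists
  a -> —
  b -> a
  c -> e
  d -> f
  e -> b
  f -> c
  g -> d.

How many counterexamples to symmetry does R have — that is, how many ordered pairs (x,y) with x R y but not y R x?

6

Enumerating: (b,a), (c,e), (d,f), (e,b), (f,c), (g,d).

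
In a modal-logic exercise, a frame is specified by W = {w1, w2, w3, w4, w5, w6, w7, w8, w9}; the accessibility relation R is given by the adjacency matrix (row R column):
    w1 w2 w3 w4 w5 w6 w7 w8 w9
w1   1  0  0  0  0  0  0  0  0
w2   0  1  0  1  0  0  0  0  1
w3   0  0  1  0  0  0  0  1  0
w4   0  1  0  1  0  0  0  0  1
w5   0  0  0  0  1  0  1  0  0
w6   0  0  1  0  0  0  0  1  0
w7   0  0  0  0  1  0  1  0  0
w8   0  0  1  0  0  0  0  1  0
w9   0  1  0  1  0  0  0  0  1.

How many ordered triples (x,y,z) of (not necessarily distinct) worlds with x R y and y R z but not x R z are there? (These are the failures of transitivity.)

R is transitive; there are no such tuples.

0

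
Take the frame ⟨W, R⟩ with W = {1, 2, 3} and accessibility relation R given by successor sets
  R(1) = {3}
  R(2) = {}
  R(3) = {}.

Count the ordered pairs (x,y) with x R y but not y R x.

Enumerating: (1,3).

1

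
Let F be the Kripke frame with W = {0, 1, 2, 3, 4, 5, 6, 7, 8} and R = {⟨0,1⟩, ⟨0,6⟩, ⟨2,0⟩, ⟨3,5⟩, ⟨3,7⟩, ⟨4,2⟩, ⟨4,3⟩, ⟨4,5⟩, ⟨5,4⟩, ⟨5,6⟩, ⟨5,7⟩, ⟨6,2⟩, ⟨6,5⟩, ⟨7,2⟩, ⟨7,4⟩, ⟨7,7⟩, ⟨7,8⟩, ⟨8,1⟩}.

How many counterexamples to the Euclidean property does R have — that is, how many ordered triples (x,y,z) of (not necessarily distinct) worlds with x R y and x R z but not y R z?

Enumerating: (0,1,1), (0,1,6), (0,6,1), (0,6,6), (2,0,0), (3,5,5), (3,7,5), (4,2,2), (4,2,3), (4,2,5), (4,3,2), (4,3,3), … and 26 more.
Total: 38.

38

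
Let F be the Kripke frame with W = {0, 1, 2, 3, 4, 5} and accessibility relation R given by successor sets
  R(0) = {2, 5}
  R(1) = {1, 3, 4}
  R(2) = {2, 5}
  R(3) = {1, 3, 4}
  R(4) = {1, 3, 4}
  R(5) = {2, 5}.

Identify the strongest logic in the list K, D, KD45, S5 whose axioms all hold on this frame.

KD45

Serial (axiom D): yes — every world has a successor (e.g. 0 R 2).
Euclidean (axiom 5): yes — any two successors of a common world are R-related.
Transitive (axiom 4): yes — every two-step R-path is closed by a direct edge.
Reflexive (axiom T): no — 0 is not related to itself.
So F validates K, D, KD45; S5 would additionally require R to be reflexive. The strongest is KD45.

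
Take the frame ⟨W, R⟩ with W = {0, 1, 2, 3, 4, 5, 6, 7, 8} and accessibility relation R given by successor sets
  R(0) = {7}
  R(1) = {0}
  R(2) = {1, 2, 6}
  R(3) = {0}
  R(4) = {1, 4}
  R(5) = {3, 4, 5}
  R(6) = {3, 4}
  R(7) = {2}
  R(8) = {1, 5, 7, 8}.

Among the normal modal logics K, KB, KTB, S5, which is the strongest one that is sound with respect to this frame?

K

Symmetric (axiom B): no — 0 R 7 but not 7 R 0.
Reflexive (axiom T): no — 0 is not related to itself.
Euclidean (axiom 5): no — 2 R 1 and 2 R 6, but not 1 R 6.
So F validates K; KB would additionally require R to be symmetric. The strongest is K.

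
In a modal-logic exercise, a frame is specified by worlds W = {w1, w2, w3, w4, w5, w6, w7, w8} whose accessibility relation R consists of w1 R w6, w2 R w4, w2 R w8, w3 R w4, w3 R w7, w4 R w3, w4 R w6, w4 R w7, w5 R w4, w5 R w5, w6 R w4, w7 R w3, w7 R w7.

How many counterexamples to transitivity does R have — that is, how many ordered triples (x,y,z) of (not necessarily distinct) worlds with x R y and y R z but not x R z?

Enumerating: (w1,w6,w4), (w2,w4,w3), (w2,w4,w6), (w2,w4,w7), (w3,w4,w3), (w3,w4,w6), (w3,w7,w3), (w4,w3,w4), (w4,w6,w4), (w5,w4,w3), (w5,w4,w6), (w5,w4,w7), (w6,w4,w3), (w6,w4,w6), (w6,w4,w7), (w7,w3,w4).

16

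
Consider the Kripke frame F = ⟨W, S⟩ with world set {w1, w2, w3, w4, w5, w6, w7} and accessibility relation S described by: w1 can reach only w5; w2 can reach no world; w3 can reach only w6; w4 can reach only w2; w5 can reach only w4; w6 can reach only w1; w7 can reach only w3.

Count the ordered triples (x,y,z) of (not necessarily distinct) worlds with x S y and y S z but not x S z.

5

Enumerating: (w1,w5,w4), (w3,w6,w1), (w5,w4,w2), (w6,w1,w5), (w7,w3,w6).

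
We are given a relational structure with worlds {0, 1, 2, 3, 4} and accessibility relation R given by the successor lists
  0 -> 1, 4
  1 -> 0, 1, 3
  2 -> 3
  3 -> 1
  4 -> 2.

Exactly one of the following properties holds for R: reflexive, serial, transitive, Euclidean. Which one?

Reflexive: no — 0 is not related to itself.
Serial: yes — every world has a successor (e.g. 0 R 1).
Transitive: no — 0 R 1 and 1 R 3, but not 0 R 3.
Euclidean: no — 0 R 1 and 0 R 4, but not 1 R 4.
Only serial holds.

serial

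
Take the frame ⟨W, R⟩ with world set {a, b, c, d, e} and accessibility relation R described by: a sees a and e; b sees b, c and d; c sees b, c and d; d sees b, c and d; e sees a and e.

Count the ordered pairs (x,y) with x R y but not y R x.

R is symmetric; there are no such tuples.

0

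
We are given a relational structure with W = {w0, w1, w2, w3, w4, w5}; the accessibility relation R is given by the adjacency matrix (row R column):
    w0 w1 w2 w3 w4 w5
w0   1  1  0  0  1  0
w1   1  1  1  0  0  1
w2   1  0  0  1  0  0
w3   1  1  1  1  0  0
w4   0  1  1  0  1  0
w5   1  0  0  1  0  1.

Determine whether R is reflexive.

Reflexive: no — w2 is not related to itself.

No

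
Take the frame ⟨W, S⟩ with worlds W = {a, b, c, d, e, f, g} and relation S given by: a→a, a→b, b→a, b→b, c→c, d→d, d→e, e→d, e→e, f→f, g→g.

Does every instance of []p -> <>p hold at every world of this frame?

By correspondence theory, D is valid on a frame iff S is serial.
Serial: yes — every world has a successor (e.g. a S a).

Yes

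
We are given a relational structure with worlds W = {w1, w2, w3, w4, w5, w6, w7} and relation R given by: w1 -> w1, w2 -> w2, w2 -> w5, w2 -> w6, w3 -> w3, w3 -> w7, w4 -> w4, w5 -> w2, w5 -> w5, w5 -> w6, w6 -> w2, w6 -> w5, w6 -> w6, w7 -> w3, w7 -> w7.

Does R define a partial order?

No

Reflexive: yes — every world is R-related to itself.
Transitive: yes — every two-step R-path is closed by a direct edge.
Antisymmetric: no — w2 R w5 and w5 R w2 with w2 ≠ w5.
So R is not a partial order.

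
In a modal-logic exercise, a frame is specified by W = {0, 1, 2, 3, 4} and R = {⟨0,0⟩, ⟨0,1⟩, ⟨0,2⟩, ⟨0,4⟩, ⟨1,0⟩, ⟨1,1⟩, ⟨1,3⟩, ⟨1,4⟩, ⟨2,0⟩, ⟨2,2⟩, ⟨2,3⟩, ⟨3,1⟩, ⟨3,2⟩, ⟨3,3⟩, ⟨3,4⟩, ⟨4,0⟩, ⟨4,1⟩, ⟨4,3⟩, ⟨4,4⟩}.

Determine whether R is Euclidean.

Euclidean: no — 0 R 1 and 0 R 2, but not 1 R 2.

No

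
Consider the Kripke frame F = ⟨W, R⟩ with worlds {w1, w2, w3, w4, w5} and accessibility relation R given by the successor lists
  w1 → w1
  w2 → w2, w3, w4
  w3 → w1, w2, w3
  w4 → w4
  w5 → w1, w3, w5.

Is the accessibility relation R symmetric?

No

Symmetric: no — w2 R w4 but not w4 R w2.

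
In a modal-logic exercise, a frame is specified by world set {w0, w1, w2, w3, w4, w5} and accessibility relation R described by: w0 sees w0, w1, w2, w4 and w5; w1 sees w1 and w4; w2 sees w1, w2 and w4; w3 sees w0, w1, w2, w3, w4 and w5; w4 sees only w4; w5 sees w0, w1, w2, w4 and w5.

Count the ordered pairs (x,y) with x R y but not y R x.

14

Enumerating: (w0,w1), (w0,w2), (w0,w4), (w1,w4), (w2,w1), (w2,w4), (w3,w0), (w3,w1), (w3,w2), (w3,w4), (w3,w5), (w5,w1), (w5,w2), (w5,w4).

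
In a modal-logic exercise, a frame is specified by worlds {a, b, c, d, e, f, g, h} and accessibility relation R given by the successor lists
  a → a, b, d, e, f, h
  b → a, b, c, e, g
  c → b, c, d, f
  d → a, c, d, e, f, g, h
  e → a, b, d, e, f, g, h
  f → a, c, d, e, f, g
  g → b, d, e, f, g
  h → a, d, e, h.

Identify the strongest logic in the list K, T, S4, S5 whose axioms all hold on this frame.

T

Reflexive (axiom T): yes — every world is R-related to itself.
Transitive (axiom 4): no — a R b and b R c, but not a R c.
Euclidean (axiom 5): no — a R b and a R d, but not b R d.
So F validates K, T; S4 would additionally require R to be transitive. The strongest is T.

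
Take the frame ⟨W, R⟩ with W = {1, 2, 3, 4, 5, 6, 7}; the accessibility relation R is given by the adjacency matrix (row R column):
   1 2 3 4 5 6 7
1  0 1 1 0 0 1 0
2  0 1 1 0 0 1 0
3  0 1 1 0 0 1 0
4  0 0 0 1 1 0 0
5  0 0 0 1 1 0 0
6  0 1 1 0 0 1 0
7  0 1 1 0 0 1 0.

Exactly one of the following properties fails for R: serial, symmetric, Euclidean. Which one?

symmetric

Serial: yes — every world has a successor (e.g. 1 R 2).
Symmetric: no — 1 R 2 but not 2 R 1.
Euclidean: yes — any two successors of a common world are R-related.
Only symmetric fails.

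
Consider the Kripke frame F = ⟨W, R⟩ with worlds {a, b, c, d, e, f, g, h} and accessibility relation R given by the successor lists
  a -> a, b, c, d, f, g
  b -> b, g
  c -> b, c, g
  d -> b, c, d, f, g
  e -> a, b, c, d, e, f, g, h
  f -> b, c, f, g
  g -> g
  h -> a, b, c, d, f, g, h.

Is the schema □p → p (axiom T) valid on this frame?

Yes

By correspondence theory, T is valid on a frame iff R is reflexive.
Reflexive: yes — every world is R-related to itself.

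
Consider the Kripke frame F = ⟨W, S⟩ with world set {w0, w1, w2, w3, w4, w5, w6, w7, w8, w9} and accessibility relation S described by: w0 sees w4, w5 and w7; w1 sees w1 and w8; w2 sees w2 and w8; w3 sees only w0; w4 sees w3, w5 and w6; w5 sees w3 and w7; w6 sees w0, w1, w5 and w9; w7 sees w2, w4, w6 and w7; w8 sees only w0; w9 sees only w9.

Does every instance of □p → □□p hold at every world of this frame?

No

Axiom 4 corresponds to the accessibility relation being transitive.
Transitive: no — w0 S w4 and w4 S w3, but not w0 S w3.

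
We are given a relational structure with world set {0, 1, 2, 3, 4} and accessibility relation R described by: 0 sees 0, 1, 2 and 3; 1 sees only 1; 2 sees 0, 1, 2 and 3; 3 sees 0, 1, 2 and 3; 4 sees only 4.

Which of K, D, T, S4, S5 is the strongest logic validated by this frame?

Serial (axiom D): yes — every world has a successor (e.g. 0 R 0).
Reflexive (axiom T): yes — every world is R-related to itself.
Transitive (axiom 4): yes — every two-step R-path is closed by a direct edge.
Euclidean (axiom 5): no — 0 R 1 and 0 R 2, but not 1 R 2.
So F validates K, D, T, S4; S5 would additionally require R to be Euclidean. The strongest is S4.

S4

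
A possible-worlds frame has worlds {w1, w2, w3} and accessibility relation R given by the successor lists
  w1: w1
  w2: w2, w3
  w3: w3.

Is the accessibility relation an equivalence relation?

Reflexive: yes — every world is R-related to itself.
Symmetric: no — w2 R w3 but not w3 R w2.
Transitive: yes — every two-step R-path is closed by a direct edge.
So R is not an equivalence relation.

No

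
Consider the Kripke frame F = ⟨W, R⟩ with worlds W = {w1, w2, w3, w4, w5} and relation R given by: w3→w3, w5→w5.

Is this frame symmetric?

Symmetric: yes — every pair in R has its reverse in R.

Yes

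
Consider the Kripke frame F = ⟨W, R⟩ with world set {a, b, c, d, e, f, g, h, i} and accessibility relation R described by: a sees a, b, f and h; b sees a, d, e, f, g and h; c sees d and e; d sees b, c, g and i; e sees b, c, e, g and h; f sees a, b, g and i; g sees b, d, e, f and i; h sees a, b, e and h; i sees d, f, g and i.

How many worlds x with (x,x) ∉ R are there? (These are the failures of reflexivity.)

Enumerating: b, c, d, f, g.

5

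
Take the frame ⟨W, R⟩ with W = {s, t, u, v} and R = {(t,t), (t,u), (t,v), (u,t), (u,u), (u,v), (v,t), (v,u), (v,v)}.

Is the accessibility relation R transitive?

Yes

Transitive: yes — every two-step R-path is closed by a direct edge.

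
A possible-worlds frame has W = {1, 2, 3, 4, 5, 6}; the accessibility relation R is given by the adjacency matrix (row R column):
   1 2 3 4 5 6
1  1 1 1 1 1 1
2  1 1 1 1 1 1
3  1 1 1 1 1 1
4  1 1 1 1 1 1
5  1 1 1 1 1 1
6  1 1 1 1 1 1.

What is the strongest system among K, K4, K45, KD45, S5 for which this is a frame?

S5

Transitive (axiom 4): yes — every two-step R-path is closed by a direct edge.
Euclidean (axiom 5): yes — any two successors of a common world are R-related.
Serial (axiom D): yes — every world has a successor (e.g. 1 R 1).
Reflexive (axiom T): yes — every world is R-related to itself.
So F validates K, K4, K45, KD45, S5. The strongest is S5.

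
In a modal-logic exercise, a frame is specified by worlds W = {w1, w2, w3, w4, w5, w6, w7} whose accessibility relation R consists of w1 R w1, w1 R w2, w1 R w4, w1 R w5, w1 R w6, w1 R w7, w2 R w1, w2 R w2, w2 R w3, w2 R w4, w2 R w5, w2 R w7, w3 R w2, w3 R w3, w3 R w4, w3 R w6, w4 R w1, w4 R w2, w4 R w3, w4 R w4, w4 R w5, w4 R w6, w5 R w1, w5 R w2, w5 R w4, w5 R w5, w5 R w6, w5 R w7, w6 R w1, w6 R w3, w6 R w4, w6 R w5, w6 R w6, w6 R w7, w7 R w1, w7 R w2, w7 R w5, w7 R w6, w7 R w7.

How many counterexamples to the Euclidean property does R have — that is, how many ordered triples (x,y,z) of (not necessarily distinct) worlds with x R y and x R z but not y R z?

34

Enumerating: (w1,w2,w6), (w1,w4,w7), (w1,w6,w2), (w1,w7,w4), (w2,w1,w3), (w2,w3,w1), (w2,w3,w5), (w2,w3,w7), (w2,w4,w7), (w2,w5,w3), (w2,w7,w3), (w2,w7,w4), … and 22 more.
Total: 34.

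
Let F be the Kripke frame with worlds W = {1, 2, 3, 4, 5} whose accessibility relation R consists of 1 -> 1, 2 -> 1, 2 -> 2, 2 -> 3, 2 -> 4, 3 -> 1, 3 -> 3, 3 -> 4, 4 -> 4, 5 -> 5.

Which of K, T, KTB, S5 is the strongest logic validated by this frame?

Reflexive (axiom T): yes — every world is R-related to itself.
Symmetric (axiom B): no — 2 R 1 but not 1 R 2.
Euclidean (axiom 5): no — 2 R 1 and 2 R 3, but not 1 R 3.
So F validates K, T; KTB would additionally require R to be symmetric. The strongest is T.

T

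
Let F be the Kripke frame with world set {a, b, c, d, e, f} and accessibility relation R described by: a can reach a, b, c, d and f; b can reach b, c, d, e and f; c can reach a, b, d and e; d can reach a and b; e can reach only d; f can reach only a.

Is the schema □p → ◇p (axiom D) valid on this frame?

By correspondence theory, D is valid on a frame iff R is serial.
Serial: yes — every world has a successor (e.g. a R a).

Yes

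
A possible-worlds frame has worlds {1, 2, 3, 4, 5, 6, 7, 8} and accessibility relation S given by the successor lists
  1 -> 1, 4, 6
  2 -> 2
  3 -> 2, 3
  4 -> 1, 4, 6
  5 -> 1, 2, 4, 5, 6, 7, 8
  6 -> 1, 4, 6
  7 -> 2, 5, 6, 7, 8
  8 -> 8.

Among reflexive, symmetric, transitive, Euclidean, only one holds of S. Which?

reflexive

Reflexive: yes — every world is S-related to itself.
Symmetric: no — 3 S 2 but not 2 S 3.
Transitive: no — 7 S 5 and 5 S 1, but not 7 S 1.
Euclidean: no — 5 S 1 and 5 S 2, but not 1 S 2.
Only reflexive holds.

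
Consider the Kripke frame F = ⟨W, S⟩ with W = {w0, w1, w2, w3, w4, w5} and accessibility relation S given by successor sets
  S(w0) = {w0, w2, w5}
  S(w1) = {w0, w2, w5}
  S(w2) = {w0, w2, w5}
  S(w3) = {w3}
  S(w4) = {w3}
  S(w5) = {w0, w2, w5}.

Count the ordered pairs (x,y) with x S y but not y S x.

4

Enumerating: (w1,w0), (w1,w2), (w1,w5), (w4,w3).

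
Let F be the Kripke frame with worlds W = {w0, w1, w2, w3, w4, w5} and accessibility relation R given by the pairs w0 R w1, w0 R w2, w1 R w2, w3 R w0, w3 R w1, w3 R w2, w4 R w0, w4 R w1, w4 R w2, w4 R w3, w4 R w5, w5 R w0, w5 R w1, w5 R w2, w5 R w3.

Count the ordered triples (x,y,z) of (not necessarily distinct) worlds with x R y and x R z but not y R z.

35

Enumerating: (w0,w1,w1), (w0,w2,w1), (w0,w2,w2), (w1,w2,w2), (w3,w0,w0), (w3,w1,w0), (w3,w1,w1), (w3,w2,w0), (w3,w2,w1), (w3,w2,w2), (w4,w0,w0), (w4,w0,w3), … and 23 more.
Total: 35.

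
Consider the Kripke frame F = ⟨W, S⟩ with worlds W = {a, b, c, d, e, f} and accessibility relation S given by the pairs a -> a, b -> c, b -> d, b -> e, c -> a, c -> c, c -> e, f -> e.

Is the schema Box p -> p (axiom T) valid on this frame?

No

Axiom T corresponds to the accessibility relation being reflexive.
Reflexive: no — b is not related to itself.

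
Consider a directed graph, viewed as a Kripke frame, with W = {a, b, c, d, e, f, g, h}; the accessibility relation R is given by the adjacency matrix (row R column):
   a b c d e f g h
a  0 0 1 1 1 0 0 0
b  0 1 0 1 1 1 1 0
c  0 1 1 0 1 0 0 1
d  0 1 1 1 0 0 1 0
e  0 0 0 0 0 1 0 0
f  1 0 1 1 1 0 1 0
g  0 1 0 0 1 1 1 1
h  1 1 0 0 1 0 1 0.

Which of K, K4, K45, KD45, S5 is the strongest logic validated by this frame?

Transitive (axiom 4): no — a R c and c R b, but not a R b.
Euclidean (axiom 5): no — a R c and a R d, but not c R d.
Serial (axiom D): yes — every world has a successor (e.g. a R c).
Reflexive (axiom T): no — a is not related to itself.
So F validates K; K4 would additionally require R to be transitive. The strongest is K.

K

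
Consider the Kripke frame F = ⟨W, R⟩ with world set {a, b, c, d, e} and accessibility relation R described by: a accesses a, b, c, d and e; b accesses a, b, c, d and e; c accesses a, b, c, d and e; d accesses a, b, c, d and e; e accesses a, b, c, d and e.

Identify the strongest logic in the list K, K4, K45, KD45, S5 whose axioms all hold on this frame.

Transitive (axiom 4): yes — every two-step R-path is closed by a direct edge.
Euclidean (axiom 5): yes — any two successors of a common world are R-related.
Serial (axiom D): yes — every world has a successor (e.g. a R a).
Reflexive (axiom T): yes — every world is R-related to itself.
So F validates K, K4, K45, KD45, S5. The strongest is S5.

S5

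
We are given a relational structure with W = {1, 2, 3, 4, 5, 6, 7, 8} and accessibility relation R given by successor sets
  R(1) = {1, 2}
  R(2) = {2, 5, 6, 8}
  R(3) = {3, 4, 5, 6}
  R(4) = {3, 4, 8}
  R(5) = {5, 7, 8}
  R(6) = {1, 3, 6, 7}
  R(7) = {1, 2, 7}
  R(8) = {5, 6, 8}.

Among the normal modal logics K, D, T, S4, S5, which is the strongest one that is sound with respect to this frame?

T

Serial (axiom D): yes — every world has a successor (e.g. 1 R 1).
Reflexive (axiom T): yes — every world is R-related to itself.
Transitive (axiom 4): no — 1 R 2 and 2 R 5, but not 1 R 5.
Euclidean (axiom 5): no — 2 R 5 and 2 R 6, but not 5 R 6.
So F validates K, D, T; S4 would additionally require R to be transitive. The strongest is T.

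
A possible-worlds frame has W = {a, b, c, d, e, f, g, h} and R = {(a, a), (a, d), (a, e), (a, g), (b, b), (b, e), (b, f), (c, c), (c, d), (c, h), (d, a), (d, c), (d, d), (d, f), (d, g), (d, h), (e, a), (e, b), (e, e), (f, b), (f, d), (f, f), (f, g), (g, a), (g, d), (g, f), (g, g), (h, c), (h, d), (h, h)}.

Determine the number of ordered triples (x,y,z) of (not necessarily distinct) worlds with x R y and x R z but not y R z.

28

Enumerating: (a,d,e), (a,e,d), (a,e,g), (a,g,e), (b,e,f), (b,f,e), (d,a,c), (d,a,f), (d,a,h), (d,c,a), (d,c,f), (d,c,g), … and 16 more.
Total: 28.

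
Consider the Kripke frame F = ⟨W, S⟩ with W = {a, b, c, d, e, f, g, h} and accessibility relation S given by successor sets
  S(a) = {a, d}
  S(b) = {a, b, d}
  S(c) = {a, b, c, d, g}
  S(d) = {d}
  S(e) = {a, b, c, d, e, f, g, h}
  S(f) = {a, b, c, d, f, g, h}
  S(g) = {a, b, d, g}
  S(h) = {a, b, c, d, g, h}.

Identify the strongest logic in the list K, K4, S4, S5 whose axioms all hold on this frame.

Transitive (axiom 4): yes — every two-step S-path is closed by a direct edge.
Reflexive (axiom T): yes — every world is S-related to itself.
Euclidean (axiom 5): no — b S d and b S a, but not d S a.
So F validates K, K4, S4; S5 would additionally require S to be Euclidean. The strongest is S4.

S4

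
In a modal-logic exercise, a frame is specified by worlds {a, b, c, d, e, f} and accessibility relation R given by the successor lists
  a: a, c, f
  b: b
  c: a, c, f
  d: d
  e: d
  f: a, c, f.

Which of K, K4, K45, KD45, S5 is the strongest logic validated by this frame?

KD45

Transitive (axiom 4): yes — every two-step R-path is closed by a direct edge.
Euclidean (axiom 5): yes — any two successors of a common world are R-related.
Serial (axiom D): yes — every world has a successor (e.g. a R a).
Reflexive (axiom T): no — e is not related to itself.
So F validates K, K4, K45, KD45; S5 would additionally require R to be reflexive. The strongest is KD45.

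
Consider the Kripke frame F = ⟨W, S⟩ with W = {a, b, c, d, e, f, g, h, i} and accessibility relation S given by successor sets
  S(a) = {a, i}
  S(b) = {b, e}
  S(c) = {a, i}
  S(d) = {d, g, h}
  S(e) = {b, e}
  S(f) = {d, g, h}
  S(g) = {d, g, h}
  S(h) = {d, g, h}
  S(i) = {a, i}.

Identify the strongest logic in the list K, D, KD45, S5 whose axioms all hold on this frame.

KD45

Serial (axiom D): yes — every world has a successor (e.g. a S a).
Euclidean (axiom 5): yes — any two successors of a common world are S-related.
Transitive (axiom 4): yes — every two-step S-path is closed by a direct edge.
Reflexive (axiom T): no — c is not related to itself.
So F validates K, D, KD45; S5 would additionally require S to be reflexive. The strongest is KD45.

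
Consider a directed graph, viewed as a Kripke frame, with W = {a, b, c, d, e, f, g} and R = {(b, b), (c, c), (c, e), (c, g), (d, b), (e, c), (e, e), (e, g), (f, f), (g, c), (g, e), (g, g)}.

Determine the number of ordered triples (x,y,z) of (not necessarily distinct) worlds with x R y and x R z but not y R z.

R is Euclidean; there are no such tuples.

0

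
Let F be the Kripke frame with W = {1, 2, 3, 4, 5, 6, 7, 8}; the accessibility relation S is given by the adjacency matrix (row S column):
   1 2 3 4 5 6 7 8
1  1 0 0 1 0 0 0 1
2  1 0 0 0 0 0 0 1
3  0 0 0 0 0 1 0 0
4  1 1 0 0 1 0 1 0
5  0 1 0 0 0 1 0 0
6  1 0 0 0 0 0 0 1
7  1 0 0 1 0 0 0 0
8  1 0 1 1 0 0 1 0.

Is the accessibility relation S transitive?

No

Transitive: no — 1 S 4 and 4 S 2, but not 1 S 2.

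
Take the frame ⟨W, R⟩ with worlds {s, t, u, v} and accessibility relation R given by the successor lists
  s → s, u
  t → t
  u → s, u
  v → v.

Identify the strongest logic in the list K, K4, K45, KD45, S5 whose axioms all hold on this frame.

Transitive (axiom 4): yes — every two-step R-path is closed by a direct edge.
Euclidean (axiom 5): yes — any two successors of a common world are R-related.
Serial (axiom D): yes — every world has a successor (e.g. s R s).
Reflexive (axiom T): yes — every world is R-related to itself.
So F validates K, K4, K45, KD45, S5. The strongest is S5.

S5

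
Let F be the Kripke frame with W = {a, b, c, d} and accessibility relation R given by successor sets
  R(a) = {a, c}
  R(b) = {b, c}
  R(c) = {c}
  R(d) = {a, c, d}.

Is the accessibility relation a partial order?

Reflexive: yes — every world is R-related to itself.
Transitive: yes — every two-step R-path is closed by a direct edge.
Antisymmetric: yes — no distinct pair is related both ways.
So R is a partial order.

Yes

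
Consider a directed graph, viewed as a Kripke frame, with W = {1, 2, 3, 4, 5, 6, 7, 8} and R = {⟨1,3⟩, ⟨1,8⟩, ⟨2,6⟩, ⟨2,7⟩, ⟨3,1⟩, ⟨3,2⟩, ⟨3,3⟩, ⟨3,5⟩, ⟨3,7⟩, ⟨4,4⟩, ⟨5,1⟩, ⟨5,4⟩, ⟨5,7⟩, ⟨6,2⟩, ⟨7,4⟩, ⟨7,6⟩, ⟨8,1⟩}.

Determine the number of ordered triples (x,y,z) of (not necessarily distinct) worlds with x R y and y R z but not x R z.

Enumerating: (1,3,1), (1,3,2), (1,3,5), (1,3,7), (1,8,1), (2,6,2), (2,7,4), (3,1,8), (3,2,6), (3,5,4), (3,7,4), (3,7,6), … and 8 more.
Total: 20.

20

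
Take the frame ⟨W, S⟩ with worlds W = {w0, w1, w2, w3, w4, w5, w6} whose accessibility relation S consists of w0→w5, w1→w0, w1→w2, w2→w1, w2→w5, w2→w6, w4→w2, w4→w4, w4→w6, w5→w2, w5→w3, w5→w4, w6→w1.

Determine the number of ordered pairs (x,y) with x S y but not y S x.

Enumerating: (w0,w5), (w1,w0), (w2,w6), (w4,w2), (w4,w6), (w5,w3), (w5,w4), (w6,w1).

8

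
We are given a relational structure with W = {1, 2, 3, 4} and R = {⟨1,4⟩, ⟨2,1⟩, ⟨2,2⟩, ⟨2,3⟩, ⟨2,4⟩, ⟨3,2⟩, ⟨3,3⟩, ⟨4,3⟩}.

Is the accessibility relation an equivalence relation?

No

Reflexive: no — 1 is not related to itself.
Symmetric: no — 1 R 4 but not 4 R 1.
Transitive: no — 1 R 4 and 4 R 3, but not 1 R 3.
So R is not an equivalence relation.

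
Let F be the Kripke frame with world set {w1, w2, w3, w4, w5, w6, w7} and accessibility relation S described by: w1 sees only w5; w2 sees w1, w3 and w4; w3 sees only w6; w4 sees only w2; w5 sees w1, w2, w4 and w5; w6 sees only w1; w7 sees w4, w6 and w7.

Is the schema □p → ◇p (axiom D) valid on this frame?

Yes

The schema D characterises exactly the serial frames.
Serial: yes — every world has a successor (e.g. w1 S w5).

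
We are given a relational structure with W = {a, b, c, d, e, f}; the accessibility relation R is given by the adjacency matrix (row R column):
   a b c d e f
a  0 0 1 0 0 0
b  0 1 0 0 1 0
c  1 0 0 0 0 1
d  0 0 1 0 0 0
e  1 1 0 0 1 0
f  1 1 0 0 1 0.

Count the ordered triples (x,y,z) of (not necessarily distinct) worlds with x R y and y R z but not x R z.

10

Enumerating: (a,c,a), (a,c,f), (b,e,a), (c,a,c), (c,f,b), (c,f,e), (d,c,a), (d,c,f), (e,a,c), (f,a,c).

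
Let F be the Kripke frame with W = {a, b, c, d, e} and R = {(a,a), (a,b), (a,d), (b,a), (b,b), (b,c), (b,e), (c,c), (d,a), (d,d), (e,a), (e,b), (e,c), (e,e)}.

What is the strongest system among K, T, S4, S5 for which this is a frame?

T

Reflexive (axiom T): yes — every world is R-related to itself.
Transitive (axiom 4): no — a R b and b R c, but not a R c.
Euclidean (axiom 5): no — a R b and a R d, but not b R d.
So F validates K, T; S4 would additionally require R to be transitive. The strongest is T.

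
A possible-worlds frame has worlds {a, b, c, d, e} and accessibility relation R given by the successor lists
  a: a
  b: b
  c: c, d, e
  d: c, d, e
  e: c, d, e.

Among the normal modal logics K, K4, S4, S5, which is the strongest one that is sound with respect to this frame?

Transitive (axiom 4): yes — every two-step R-path is closed by a direct edge.
Reflexive (axiom T): yes — every world is R-related to itself.
Euclidean (axiom 5): yes — any two successors of a common world are R-related.
So F validates K, K4, S4, S5. The strongest is S5.

S5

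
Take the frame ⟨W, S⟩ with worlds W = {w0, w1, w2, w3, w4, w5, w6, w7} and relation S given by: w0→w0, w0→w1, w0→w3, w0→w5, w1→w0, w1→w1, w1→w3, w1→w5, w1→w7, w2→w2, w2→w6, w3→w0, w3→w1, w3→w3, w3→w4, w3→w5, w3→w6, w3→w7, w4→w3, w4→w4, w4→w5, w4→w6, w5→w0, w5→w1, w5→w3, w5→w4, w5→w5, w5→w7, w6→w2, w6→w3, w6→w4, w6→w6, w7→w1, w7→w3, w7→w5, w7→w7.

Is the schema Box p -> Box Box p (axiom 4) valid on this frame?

The schema 4 characterises exactly the transitive frames.
Transitive: no — w0 S w1 and w1 S w7, but not w0 S w7.

No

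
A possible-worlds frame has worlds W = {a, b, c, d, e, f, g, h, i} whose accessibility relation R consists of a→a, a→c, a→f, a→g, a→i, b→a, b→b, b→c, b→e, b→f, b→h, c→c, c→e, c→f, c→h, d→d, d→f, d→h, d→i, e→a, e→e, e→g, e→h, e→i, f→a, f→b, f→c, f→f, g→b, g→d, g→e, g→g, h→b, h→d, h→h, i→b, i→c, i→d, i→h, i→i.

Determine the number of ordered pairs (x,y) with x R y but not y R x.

Enumerating: (a,c), (a,g), (a,i), (b,a), (b,c), (b,e), (c,e), (c,h), (d,f), (e,a), (e,h), (e,i), (g,b), (g,d), (i,b), (i,c), (i,h).

17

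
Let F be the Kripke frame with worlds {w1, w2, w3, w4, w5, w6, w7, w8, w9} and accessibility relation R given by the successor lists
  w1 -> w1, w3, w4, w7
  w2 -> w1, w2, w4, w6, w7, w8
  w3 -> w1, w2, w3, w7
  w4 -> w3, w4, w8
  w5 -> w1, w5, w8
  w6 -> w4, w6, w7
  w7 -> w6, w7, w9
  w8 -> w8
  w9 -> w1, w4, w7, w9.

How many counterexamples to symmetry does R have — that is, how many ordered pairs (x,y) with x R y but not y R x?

16

Enumerating: (w1,w4), (w1,w7), (w2,w1), (w2,w4), (w2,w6), (w2,w7), (w2,w8), (w3,w2), (w3,w7), (w4,w3), (w4,w8), (w5,w1), (w5,w8), (w6,w4), (w9,w1), (w9,w4).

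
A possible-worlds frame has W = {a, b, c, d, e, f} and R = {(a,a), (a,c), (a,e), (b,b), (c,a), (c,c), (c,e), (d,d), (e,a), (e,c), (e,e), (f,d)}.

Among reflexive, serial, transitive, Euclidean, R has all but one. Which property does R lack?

Reflexive: no — f is not related to itself.
Serial: yes — every world has a successor (e.g. a R a).
Transitive: yes — every two-step R-path is closed by a direct edge.
Euclidean: yes — any two successors of a common world are R-related.
Only reflexive fails.

reflexive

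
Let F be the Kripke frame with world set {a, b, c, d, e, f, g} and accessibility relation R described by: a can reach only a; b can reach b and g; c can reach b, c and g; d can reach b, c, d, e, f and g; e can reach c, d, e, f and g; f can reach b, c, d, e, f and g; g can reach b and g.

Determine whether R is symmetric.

Symmetric: no — c R b but not b R c.

No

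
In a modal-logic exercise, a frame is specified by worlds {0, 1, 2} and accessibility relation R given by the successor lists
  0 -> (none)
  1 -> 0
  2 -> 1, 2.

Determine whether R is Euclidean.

No

Euclidean: no — 1 R 0 and 1 R 0, but not 0 R 0.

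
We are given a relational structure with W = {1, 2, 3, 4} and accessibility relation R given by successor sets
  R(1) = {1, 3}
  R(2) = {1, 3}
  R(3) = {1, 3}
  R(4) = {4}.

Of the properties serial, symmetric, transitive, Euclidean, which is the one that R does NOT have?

symmetric

Serial: yes — every world has a successor (e.g. 1 R 1).
Symmetric: no — 2 R 1 but not 1 R 2.
Transitive: yes — every two-step R-path is closed by a direct edge.
Euclidean: yes — any two successors of a common world are R-related.
Only symmetric fails.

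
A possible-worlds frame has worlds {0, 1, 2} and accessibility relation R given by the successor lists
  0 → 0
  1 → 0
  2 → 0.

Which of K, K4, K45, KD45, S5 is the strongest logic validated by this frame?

Transitive (axiom 4): yes — every two-step R-path is closed by a direct edge.
Euclidean (axiom 5): yes — any two successors of a common world are R-related.
Serial (axiom D): yes — every world has a successor (e.g. 0 R 0).
Reflexive (axiom T): no — 1 is not related to itself.
So F validates K, K4, K45, KD45; S5 would additionally require R to be reflexive. The strongest is KD45.

KD45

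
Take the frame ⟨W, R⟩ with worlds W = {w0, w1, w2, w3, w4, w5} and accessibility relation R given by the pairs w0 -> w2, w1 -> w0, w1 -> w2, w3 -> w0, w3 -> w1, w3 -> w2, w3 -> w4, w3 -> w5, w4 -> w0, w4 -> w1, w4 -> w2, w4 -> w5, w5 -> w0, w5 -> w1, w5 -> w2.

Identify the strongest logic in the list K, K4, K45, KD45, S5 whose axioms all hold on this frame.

Transitive (axiom 4): yes — every two-step R-path is closed by a direct edge.
Euclidean (axiom 5): no — w1 R w2 and w1 R w0, but not w2 R w0.
Serial (axiom D): no — w2 has no R-successor.
Reflexive (axiom T): no — w0 is not related to itself.
So F validates K, K4; K45 would additionally require R to be Euclidean. The strongest is K4.

K4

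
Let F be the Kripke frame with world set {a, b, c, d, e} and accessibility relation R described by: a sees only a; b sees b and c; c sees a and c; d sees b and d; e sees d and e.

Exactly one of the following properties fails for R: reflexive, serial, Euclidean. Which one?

Euclidean

Reflexive: yes — every world is R-related to itself.
Serial: yes — every world has a successor (e.g. a R a).
Euclidean: no — b R c and b R b, but not c R b.
Only Euclidean fails.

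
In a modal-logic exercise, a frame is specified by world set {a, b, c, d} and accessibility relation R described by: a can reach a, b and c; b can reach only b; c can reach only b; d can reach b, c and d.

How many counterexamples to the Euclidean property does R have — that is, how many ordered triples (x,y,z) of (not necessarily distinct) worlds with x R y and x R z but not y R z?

Enumerating: (a,b,a), (a,b,c), (a,c,a), (a,c,c), (d,b,c), (d,b,d), (d,c,c), (d,c,d).

8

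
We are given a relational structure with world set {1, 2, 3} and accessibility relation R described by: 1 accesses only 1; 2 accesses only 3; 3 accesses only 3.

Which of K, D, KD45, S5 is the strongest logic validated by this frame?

KD45

Serial (axiom D): yes — every world has a successor (e.g. 1 R 1).
Euclidean (axiom 5): yes — any two successors of a common world are R-related.
Transitive (axiom 4): yes — every two-step R-path is closed by a direct edge.
Reflexive (axiom T): no — 2 is not related to itself.
So F validates K, D, KD45; S5 would additionally require R to be reflexive. The strongest is KD45.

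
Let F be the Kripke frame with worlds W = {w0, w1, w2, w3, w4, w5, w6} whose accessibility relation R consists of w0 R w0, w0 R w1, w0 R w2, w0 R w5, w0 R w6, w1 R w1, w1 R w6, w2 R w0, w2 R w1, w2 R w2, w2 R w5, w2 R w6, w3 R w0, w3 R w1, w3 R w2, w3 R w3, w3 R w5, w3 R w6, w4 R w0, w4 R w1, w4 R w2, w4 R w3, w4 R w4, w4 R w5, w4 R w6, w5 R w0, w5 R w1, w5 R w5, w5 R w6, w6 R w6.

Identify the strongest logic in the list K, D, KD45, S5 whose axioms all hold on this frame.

Serial (axiom D): yes — every world has a successor (e.g. w0 R w0).
Euclidean (axiom 5): no — w0 R w1 and w0 R w2, but not w1 R w2.
Transitive (axiom 4): no — w5 R w0 and w0 R w2, but not w5 R w2.
Reflexive (axiom T): yes — every world is R-related to itself.
So F validates K, D; KD45 would additionally require R to be Euclidean and transitive. The strongest is D.

D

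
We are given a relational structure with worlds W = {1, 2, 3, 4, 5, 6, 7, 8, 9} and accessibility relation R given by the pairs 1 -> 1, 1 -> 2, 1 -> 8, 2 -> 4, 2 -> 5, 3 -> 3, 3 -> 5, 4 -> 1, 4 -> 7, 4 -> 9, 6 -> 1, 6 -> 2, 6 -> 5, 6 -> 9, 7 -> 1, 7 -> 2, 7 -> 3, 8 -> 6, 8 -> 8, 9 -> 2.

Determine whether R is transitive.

No

Transitive: no — 1 R 2 and 2 R 4, but not 1 R 4.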